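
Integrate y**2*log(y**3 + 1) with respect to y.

y**3*log(y**3 + 1)/3 - y**3/3 + log(y**3 + 1)/3 + C

Let u = y**3 + 1, so du = (3*y**2) dy.
The integral becomes (1/3)·∫ log(u) du; integrate by parts with u′=log(u), dv′=du.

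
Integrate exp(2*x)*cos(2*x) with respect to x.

exp(2*x)*sin(2*x)/4 + exp(2*x)*cos(2*x)/4 + C

Let I denote the integral. Integrate by parts with u = cos(2*x), dv = exp(2*x) dx, so v = exp(2*x)/2: I = exp(2*x)*cos(2*x)/2 + ∫ exp(2*x)*sin(2*x) dx.
Apply parts again with u = sin(2*x), dv = exp(2*x) dx: ∫ exp(2*x)*sin(2*x) dx = exp(2*x)*sin(2*x)/2 − I. Substituting back brings back I: I = exp(2*x)*sin(2*x)/2 + exp(2*x)*cos(2*x)/2 − I.
Solving for I: (1 + 1)·I equals the remaining terms, so I = (1/2)·(exp(2*x)*sin(2*x)/2 + exp(2*x)*cos(2*x)/2).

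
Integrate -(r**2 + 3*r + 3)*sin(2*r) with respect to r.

r**2*cos(2*r)/2 - r*sin(2*r)/2 + 3*r*cos(2*r)/2 - 3*sin(2*r)/4 + 5*cos(2*r)/4 + C

Use integration by parts with u = r**2 + 3*r + 3, dv = -sin(2*r) dr, so v = cos(2*r)/2.
Apply parts 2 times (tabular method): alternate signs, differentiate u down to 0, integrate dv up.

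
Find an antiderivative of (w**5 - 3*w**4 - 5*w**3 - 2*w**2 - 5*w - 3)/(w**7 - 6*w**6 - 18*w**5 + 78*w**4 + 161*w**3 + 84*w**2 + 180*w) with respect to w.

-log(w)/60 + 901*log(w - 6)/5328 - 547*log(w - 5)/7280 + 41*log(w + 2)/560 - 119*log(w + 3)/720 + 71*log(w**2 + 1)/9620 + 28*atan(w)/2405 + C

Factor the denominator: w*(w - 6)*(w - 5)*(w + 2)*(w + 3)*(w**2 + 1).
Partial-fraction decomposition: (71*w + 56)/(4810*(w**2 + 1)) - 119/(720*(w + 3)) + 41/(560*(w + 2)) - 547/(7280*(w - 5)) + 901/(5328*(w - 6)) - 1/(60*w).
Integrate each term; A/(w−a) gives A·log|w−a|; the (Bw+D)/(w²+p²) term gives a log and an atan.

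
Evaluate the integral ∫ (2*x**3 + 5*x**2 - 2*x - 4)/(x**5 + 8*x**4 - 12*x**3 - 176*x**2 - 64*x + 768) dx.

Factor the denominator: (x - 4)*(x - 2)*(x + 4)**2*(x + 6).
Partial-fraction decomposition: -61/(80*(x + 6)) + 379/(576*(x + 4)) - 11/(24*(x + 4)**2) - 7/(144*(x - 2)) + 49/(320*(x - 4)).
Integrate each term; A/(x−a) gives A·log|x−a|; A/(x−a)² gives −A/(x−a).

49*log(x - 4)/320 - 7*log(x - 2)/144 + 379*log(x + 4)/576 - 61*log(x + 6)/80 + 11/(24*x + 96) + C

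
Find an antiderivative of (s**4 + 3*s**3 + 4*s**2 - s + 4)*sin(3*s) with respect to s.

Use integration by parts with u = s**4 + 3*s**3 + 4*s**2 - s + 4, dv = sin(3*s) ds, so v = -cos(3*s)/3.
Apply parts 4 times (tabular method): alternate signs, differentiate u down to 0, integrate dv up.

-s**4*cos(3*s)/3 + 4*s**3*sin(3*s)/9 - s**3*cos(3*s) + s**2*sin(3*s) - 8*s**2*cos(3*s)/9 + 16*s*sin(3*s)/27 + s*cos(3*s) - sin(3*s)/3 - 92*cos(3*s)/81 + C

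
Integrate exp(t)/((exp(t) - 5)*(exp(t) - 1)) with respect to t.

Let u = e^t, du = e^t dt.
The integral becomes ∫ du/((u-5)(u-1)); decompose into partial fractions.

log(exp(t) - 5)/4 - log(exp(t) - 1)/4 + C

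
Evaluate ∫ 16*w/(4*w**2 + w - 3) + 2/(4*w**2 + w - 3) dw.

Let u = 4*w**2 + w - 3, so du = (8*w + 1) dw.
Rewriting, the integral becomes 2·∫ 1/u du = 2·log(u).
Substituting back, u = 4*w**2 + w - 3.

2*log(4*w**2 + w - 3) + C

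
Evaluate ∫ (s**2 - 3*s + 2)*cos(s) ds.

Use integration by parts with u = s**2 - 3*s + 2, dv = cos(s) ds, so v = sin(s).
Apply parts 2 times (tabular method): alternate signs, differentiate u down to 0, integrate dv up.

s**2*sin(s) - 3*s*sin(s) + 2*s*cos(s) - 3*cos(s) + C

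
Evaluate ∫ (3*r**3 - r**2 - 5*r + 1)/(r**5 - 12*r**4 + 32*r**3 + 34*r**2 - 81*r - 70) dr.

473*log(r - 7)/320 - 163*log(r - 5)/108 + 11*log(r - 2)/135 - 29*log(r + 1)/576 + 1/(72*r + 72) + C

Factor the denominator: (r - 7)*(r - 5)*(r - 2)*(r + 1)**2.
Partial-fraction decomposition: -29/(576*(r + 1)) - 1/(72*(r + 1)**2) + 11/(135*(r - 2)) - 163/(108*(r - 5)) + 473/(320*(r - 7)).
Integrate each term; A/(r−a) gives A·log|r−a|; A/(r−a)² gives −A/(r−a).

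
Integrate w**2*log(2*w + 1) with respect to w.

Use integration by parts with u = log(2*w + 1), dv = w**2 dw.
Then du = 2/(2*w + 1) dw and v = w**3/3.

w**3*log(2*w + 1)/3 - w**3/9 + w**2/12 - w/12 + log(2*w + 1)/24 + C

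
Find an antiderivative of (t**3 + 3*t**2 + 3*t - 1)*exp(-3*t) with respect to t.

Use integration by parts with u = t**3 + 3*t**2 + 3*t - 1, dv = exp(-3*t) dt, so v = -exp(-3*t)/3.
Apply parts 3 times (tabular method): alternate signs, differentiate u down to 0, integrate dv up.

(-9*t**3 - 36*t**2 - 51*t - 8)*exp(-3*t)/27 + C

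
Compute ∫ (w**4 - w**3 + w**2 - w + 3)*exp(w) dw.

(w**4 - 5*w**3 + 16*w**2 - 33*w + 36)*exp(w) + C

Use integration by parts with u = w**4 - w**3 + w**2 - w + 3, dv = exp(w) dw, so v = exp(w).
Apply parts 4 times (tabular method): alternate signs, differentiate u down to 0, integrate dv up.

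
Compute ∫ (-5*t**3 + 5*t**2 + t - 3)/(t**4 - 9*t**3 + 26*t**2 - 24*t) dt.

log(t)/8 - 239*log(t - 4)/8 + 30*log(t - 3) - 21*log(t - 2)/4 + C

Factor the denominator: t*(t - 4)*(t - 3)*(t - 2).
Partial-fraction decomposition: -21/(4*(t - 2)) + 30/(t - 3) - 239/(8*(t - 4)) + 1/(8*t).
Integrate each term: A/(t−a) contributes A·log|t−a|.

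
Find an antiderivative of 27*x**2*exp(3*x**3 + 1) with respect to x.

3*exp(3*x**3 + 1) + C

Let u = 3*x**3 + 1, so du = (9*x**2) dx.
Rewriting, the integral becomes 3·∫ e^u du = 3·e^u.
Substituting back, u = 3*x**3 + 1.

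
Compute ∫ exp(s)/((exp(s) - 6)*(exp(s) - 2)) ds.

Let u = e^s, du = e^s ds.
The integral becomes ∫ du/((u-2)(u-6)); decompose into partial fractions.

log(exp(s) - 6)/4 - log(exp(s) - 2)/4 + C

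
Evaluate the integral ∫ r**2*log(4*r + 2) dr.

Use integration by parts with u = log(4*r + 2), dv = r**2 dr.
Then du = 4/(4*r + 2) dr and v = r**3/3.

r**3*log(4*r + 2)/3 - r**3/9 + r**2/12 - r/12 + log(2*r + 1)/24 + C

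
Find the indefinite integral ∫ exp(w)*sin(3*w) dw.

Let I denote the integral. Integrate by parts with u = sin(3*w), dv = exp(w) dw, so v = exp(w): I = exp(w)*sin(3*w) − 3·∫ exp(w)*cos(3*w) dw.
Apply parts again with u = cos(3*w), dv = exp(w) dw: ∫ exp(w)*cos(3*w) dw = exp(w)*cos(3*w) + 3·I. Substituting back brings back I: I = exp(w)*sin(3*w) - 3*exp(w)*cos(3*w) − 9·I.
Solving for I: (1 + 9)·I equals the remaining terms, so I = (1/10)·(exp(w)*sin(3*w) - 3*exp(w)*cos(3*w)).

exp(w)*sin(3*w)/10 - 3*exp(w)*cos(3*w)/10 + C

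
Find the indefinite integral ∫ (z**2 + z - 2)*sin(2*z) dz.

Use integration by parts with u = z**2 + z - 2, dv = sin(2*z) dz, so v = -cos(2*z)/2.
Apply parts 2 times (tabular method): alternate signs, differentiate u down to 0, integrate dv up.

-z**2*cos(2*z)/2 + z*sin(2*z)/2 - z*cos(2*z)/2 + sin(2*z)/4 + 5*cos(2*z)/4 + C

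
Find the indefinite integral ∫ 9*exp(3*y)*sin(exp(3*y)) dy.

Let u = exp(3*y), so du = (3*exp(3*y)) dy.
Rewriting, the integral becomes 3·∫ sin(u) du = 3·-cos(u).
Substituting back, u = exp(3*y).

-3*cos(exp(3*y)) + C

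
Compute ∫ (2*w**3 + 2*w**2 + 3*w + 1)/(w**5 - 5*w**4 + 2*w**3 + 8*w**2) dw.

11*log(w)/32 + 173*log(w - 4)/160 - 31*log(w - 2)/24 - 2*log(w + 1)/15 - 1/(8*w) + C

Factor the denominator: w**2*(w - 4)*(w - 2)*(w + 1).
Partial-fraction decomposition: -2/(15*(w + 1)) - 31/(24*(w - 2)) + 173/(160*(w - 4)) + 11/(32*w) + 1/(8*w**2).
Integrate each term; A/(w−a) gives A·log|w−a|; A/(w−a)² gives −A/(w−a).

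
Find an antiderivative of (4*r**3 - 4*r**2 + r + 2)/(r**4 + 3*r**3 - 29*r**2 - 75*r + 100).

407*log(r - 5)/360 - log(r - 1)/40 - 322*log(r + 4)/45 + 201*log(r + 5)/20 + C

Factor the denominator: (r - 5)*(r - 1)*(r + 4)*(r + 5).
Partial-fraction decomposition: 201/(20*(r + 5)) - 322/(45*(r + 4)) - 1/(40*(r - 1)) + 407/(360*(r - 5)).
Integrate each term: A/(r−a) contributes A·log|r−a|.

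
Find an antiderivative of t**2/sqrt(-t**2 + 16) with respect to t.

-t*sqrt(-t**2 + 16)/2 + 8*asin(t/4) + C

Substitute t = 4·sin(θ), so dt = 4·cos(θ) dθ and the radical becomes sqrt(-t**2 + 16) = 4·cos(θ) by the Pythagorean identity.
Integrate the resulting trig expression in θ, then back-substitute θ = asin(t/4), sin(θ) = t/4, cos(θ) = sqrt(-t**2 + 16)/4 (absorbing any constant into C).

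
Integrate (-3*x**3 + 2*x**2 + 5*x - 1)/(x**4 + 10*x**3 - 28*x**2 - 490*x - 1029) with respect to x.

Factor the denominator: (x - 7)*(x + 3)*(x + 7)**2.
Partial-fraction decomposition: -3173/(1568*(x + 7)) + 1091/(56*(x + 7)**2) - 83/(160*(x + 3)) - 897/(1960*(x - 7)).
Integrate each term; A/(x−a) gives A·log|x−a|; A/(x−a)² gives −A/(x−a).

-897*log(x - 7)/1960 - 83*log(x + 3)/160 - 3173*log(x + 7)/1568 - 1091/(56*x + 392) + C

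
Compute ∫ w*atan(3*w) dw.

w**2*atan(3*w)/2 - w/6 + atan(3*w)/18 + C

Use integration by parts with u = arctan(3*w), dv = w dw.
Then du = 3/(9*w**2 + 1) dw.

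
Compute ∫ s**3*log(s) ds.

s**4*log(s)/4 - s**4/16 + C

Use integration by parts with u = log(s), dv = s**3 ds.
Then du = 1/s ds and v = s**4/4.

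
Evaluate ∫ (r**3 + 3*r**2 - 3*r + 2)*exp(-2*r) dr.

Use integration by parts with u = r**3 + 3*r**2 - 3*r + 2, dv = exp(-2*r) dr, so v = -exp(-2*r)/2.
Apply parts 3 times (tabular method): alternate signs, differentiate u down to 0, integrate dv up.

(-4*r**3 - 18*r**2 - 6*r - 11)*exp(-2*r)/8 + C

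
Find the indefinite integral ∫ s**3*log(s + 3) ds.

Use integration by parts with u = log(s + 3), dv = s**3 ds.
Then du = 1/(s + 3) ds and v = s**4/4.

s**4*log(s + 3)/4 - s**4/16 + s**3/4 - 9*s**2/8 + 27*s/4 - 81*log(s + 3)/4 + C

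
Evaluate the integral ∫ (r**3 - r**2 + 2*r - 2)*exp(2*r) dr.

Use integration by parts with u = r**3 - r**2 + 2*r - 2, dv = exp(2*r) dr, so v = exp(2*r)/2.
Apply parts 3 times (tabular method): alternate signs, differentiate u down to 0, integrate dv up.

(4*r**3 - 10*r**2 + 18*r - 17)*exp(2*r)/8 + C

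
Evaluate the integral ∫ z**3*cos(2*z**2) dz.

z**2*sin(2*z**2)/4 + cos(2*z**2)/8 + C

Let u = z², du = 2z dz; rewrite as (1/2)∫ u^1·cos(2u) du.
Now integrate by parts 1 time.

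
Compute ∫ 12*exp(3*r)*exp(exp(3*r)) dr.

Let u = exp(3*r), so du = (3*exp(3*r)) dr.
Rewriting, the integral becomes 4·∫ e^u du = 4·e^u.
Substituting back, u = exp(3*r).

4*exp(exp(3*r)) + C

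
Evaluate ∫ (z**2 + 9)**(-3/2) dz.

Substitute z = 3·tan(θ), so dz = 3·sec(θ)^2 dθ and the radical becomes sqrt(z**2 + 9) = 3·sec(θ) by the Pythagorean identity.
Integrate the resulting trig expression in θ, then back-substitute tan(θ) = z/3, sec(θ) = sqrt(z**2 + 9)/3 (absorbing any constant into C).

z/(9*sqrt(z**2 + 9)) + C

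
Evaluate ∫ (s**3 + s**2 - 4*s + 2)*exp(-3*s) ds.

Use integration by parts with u = s**3 + s**2 - 4*s + 2, dv = exp(-3*s) ds, so v = -exp(-3*s)/3.
Apply parts 3 times (tabular method): alternate signs, differentiate u down to 0, integrate dv up.

(-9*s**3 - 18*s**2 + 24*s - 10)*exp(-3*s)/27 + C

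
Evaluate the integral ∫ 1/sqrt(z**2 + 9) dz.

log(z + sqrt(z**2 + 9)) + C

Substitute z = 3·tan(θ), so dz = 3·sec(θ)^2 dθ and the radical becomes sqrt(z**2 + 9) = 3·sec(θ) by the Pythagorean identity.
Integrate the resulting trig expression in θ, then back-substitute tan(θ) = z/3, sec(θ) = sqrt(z**2 + 9)/3 (absorbing any constant into C).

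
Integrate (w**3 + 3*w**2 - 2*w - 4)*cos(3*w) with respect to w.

w**3*sin(3*w)/3 + w**2*sin(3*w) + w**2*cos(3*w)/3 - 8*w*sin(3*w)/9 + 2*w*cos(3*w)/3 - 14*sin(3*w)/9 - 8*cos(3*w)/27 + C

Use integration by parts with u = w**3 + 3*w**2 - 2*w - 4, dv = cos(3*w) dw, so v = sin(3*w)/3.
Apply parts 3 times (tabular method): alternate signs, differentiate u down to 0, integrate dv up.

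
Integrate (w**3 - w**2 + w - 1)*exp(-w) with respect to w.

Use integration by parts with u = w**3 - w**2 + w - 1, dv = exp(-w) dw, so v = -exp(-w).
Apply parts 3 times (tabular method): alternate signs, differentiate u down to 0, integrate dv up.

(-w**3 - 2*w**2 - 5*w - 4)*exp(-w) + C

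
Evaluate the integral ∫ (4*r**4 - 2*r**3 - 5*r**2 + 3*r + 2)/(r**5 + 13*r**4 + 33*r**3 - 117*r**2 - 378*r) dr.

-log(r)/189 + 59*log(r - 3)/405 + 163*log(r + 3)/108 - 2710*log(r + 6)/81 + 5013*log(r + 7)/140 + C

Factor the denominator: r*(r - 3)*(r + 3)*(r + 6)*(r + 7).
Partial-fraction decomposition: 5013/(140*(r + 7)) - 2710/(81*(r + 6)) + 163/(108*(r + 3)) + 59/(405*(r - 3)) - 1/(189*r).
Integrate each term: A/(r−a) contributes A·log|r−a|.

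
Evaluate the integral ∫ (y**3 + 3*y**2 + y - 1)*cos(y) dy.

Use integration by parts with u = y**3 + 3*y**2 + y - 1, dv = cos(y) dy, so v = sin(y).
Apply parts 3 times (tabular method): alternate signs, differentiate u down to 0, integrate dv up.

y**3*sin(y) + 3*y**2*sin(y) + 3*y**2*cos(y) - 5*y*sin(y) + 6*y*cos(y) - 7*sin(y) - 5*cos(y) + C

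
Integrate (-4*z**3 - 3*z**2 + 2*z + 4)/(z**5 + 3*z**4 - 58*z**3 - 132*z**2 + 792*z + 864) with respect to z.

Factor the denominator: (z - 6)*(z - 4)*(z + 1)*(z + 6)**2.
Partial-fraction decomposition: 1609/(9000*(z + 6)) - 187/(150*(z + 6)**2) + 3/(875*(z + 1)) + 73/(250*(z - 4)) - 239/(504*(z - 6)).
Integrate each term; A/(z−a) gives A·log|z−a|; A/(z−a)² gives −A/(z−a).

-239*log(z - 6)/504 + 73*log(z - 4)/250 + 3*log(z + 1)/875 + 1609*log(z + 6)/9000 + 187/(150*z + 900) + C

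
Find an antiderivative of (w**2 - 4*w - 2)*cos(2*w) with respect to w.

w**2*sin(2*w)/2 - 2*w*sin(2*w) + w*cos(2*w)/2 - 5*sin(2*w)/4 - cos(2*w) + C

Use integration by parts with u = w**2 - 4*w - 2, dv = cos(2*w) dw, so v = sin(2*w)/2.
Apply parts 2 times (tabular method): alternate signs, differentiate u down to 0, integrate dv up.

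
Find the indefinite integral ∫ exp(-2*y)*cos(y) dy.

Let I denote the integral. Integrate by parts with u = cos(y), dv = exp(-2*y) dy, so v = -exp(-2*y)/2: I = -exp(-2*y)*cos(y)/2 − (1/2)·∫ exp(-2*y)*sin(y) dy.
Apply parts again with u = sin(y), dv = exp(-2*y) dy: ∫ exp(-2*y)*sin(y) dy = -exp(-2*y)*sin(y)/2 + (1/2)·I. Substituting back brings back I: I = exp(-2*y)*sin(y)/4 - exp(-2*y)*cos(y)/2 − (1/4)·I.
Solving for I: (1 + 1/4)·I equals the remaining terms, so I = (4/5)·(exp(-2*y)*sin(y)/4 - exp(-2*y)*cos(y)/2).

exp(-2*y)*sin(y)/5 - 2*exp(-2*y)*cos(y)/5 + C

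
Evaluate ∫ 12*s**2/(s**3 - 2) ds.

Let u = s**3 - 2, so du = (3*s**2) ds.
Rewriting, the integral becomes 4·∫ 1/u du = 4·log(u).
Substituting back, u = s**3 - 2.

4*log(s**3 - 2) + C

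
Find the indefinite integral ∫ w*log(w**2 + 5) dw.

Let u = w**2 + 5, so du = (2*w) dw.
The integral becomes (1/2)·∫ log(u) du; integrate by parts with u′=log(u), dv′=du.

w**2*log(w**2 + 5)/2 - w**2/2 + 5*log(w**2 + 5)/2 + C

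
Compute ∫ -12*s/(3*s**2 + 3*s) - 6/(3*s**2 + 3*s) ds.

Let u = 3*s**2 + 3*s, so du = (6*s + 3) ds.
Rewriting, the integral becomes -2·∫ 1/u du = -2·log(u).
Substituting back, u = 3*s**2 + 3*s.

-2*log(3*s**2 + 3*s) + C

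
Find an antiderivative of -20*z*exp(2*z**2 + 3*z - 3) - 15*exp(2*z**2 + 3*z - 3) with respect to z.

-5*exp(2*z**2 + 3*z - 3) + C

Let u = 2*z**2 + 3*z - 3, so du = (4*z + 3) dz.
Rewriting, the integral becomes -5·∫ e^u du = -5·e^u.
Substituting back, u = 2*z**2 + 3*z - 3.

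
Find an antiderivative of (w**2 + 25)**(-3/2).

Substitute w = 5·tan(θ), so dw = 5·sec(θ)^2 dθ and the radical becomes sqrt(w**2 + 25) = 5·sec(θ) by the Pythagorean identity.
Integrate the resulting trig expression in θ, then back-substitute tan(θ) = w/5, sec(θ) = sqrt(w**2 + 25)/5 (absorbing any constant into C).

w/(25*sqrt(w**2 + 25)) + C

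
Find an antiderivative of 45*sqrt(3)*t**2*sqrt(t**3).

Let u = 3*t**3, so du = (9*t**2) dt.
Rewriting, the integral becomes 5·∫ √u du = 5·(2/3)u^(3/2).
Substituting back, u = 3*t**3.

10*sqrt(3)*(t**3)**(3/2) + C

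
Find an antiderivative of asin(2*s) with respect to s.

Use integration by parts with u = arcsin(2*s), dv = ds.
Then du = 2/sqrt(-4*s**2 + 1) ds.

s*asin(2*s) + sqrt(-4*s**2 + 1)/2 + C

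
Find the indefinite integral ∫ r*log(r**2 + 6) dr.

Let u = r**2 + 6, so du = (2*r) dr.
The integral becomes (1/2)·∫ log(u) du; integrate by parts with u′=log(u), dv′=du.

r**2*log(r**2 + 6)/2 - r**2/2 + 3*log(r**2 + 6) + C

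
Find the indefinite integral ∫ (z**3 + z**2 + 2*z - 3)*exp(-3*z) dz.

Use integration by parts with u = z**3 + z**2 + 2*z - 3, dv = exp(-3*z) dz, so v = -exp(-3*z)/3.
Apply parts 3 times (tabular method): alternate signs, differentiate u down to 0, integrate dv up.

(-9*z**3 - 18*z**2 - 30*z + 17)*exp(-3*z)/27 + C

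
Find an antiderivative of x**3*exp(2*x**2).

Let u = x², du = 2x dx; rewrite as (1/2)∫ u^1·exp(2u) du.
Now integrate by parts 1 time.

(2*x**2 - 1)*exp(2*x**2)/8 + C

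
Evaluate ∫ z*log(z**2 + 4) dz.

z**2*log(z**2 + 4)/2 - z**2/2 + 2*log(z**2 + 4) + C

Let u = z**2 + 4, so du = (2*z) dz.
The integral becomes (1/2)·∫ log(u) du; integrate by parts with u′=log(u), dv′=du.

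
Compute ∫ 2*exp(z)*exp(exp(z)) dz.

2*exp(exp(z)) + C

Let u = exp(z), so du = (exp(z)) dz.
Rewriting, the integral becomes 2·∫ e^u du = 2·e^u.
Substituting back, u = exp(z).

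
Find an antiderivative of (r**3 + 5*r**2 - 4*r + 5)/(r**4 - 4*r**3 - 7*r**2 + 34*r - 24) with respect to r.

Factor the denominator: (r - 4)*(r - 2)*(r - 1)*(r + 3).
Partial-fraction decomposition: -1/(4*(r + 3)) + 7/(12*(r - 1)) - 5/(2*(r - 2)) + 19/(6*(r - 4)).
Integrate each term: A/(r−a) contributes A·log|r−a|.

19*log(r - 4)/6 - 5*log(r - 2)/2 + 7*log(r - 1)/12 - log(r + 3)/4 + C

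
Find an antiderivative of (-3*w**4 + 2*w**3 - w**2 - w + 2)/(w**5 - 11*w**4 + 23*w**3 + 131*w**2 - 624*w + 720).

-551*log(w - 5)/12 + 329*log(w - 4)/4 - 7659*log(w - 3)/196 - 151*log(w + 4)/588 + 199/(14*w - 42) + C

Factor the denominator: (w - 5)*(w - 4)*(w - 3)**2*(w + 4).
Partial-fraction decomposition: -151/(588*(w + 4)) - 7659/(196*(w - 3)) - 199/(14*(w - 3)**2) + 329/(4*(w - 4)) - 551/(12*(w - 5)).
Integrate each term; A/(w−a) gives A·log|w−a|; A/(w−a)² gives −A/(w−a).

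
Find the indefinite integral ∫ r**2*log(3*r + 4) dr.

Use integration by parts with u = log(3*r + 4), dv = r**2 dr.
Then du = 3/(3*r + 4) dr and v = r**3/3.

r**3*log(3*r + 4)/3 - r**3/9 + 2*r**2/9 - 16*r/27 + 64*log(3*r + 4)/81 + C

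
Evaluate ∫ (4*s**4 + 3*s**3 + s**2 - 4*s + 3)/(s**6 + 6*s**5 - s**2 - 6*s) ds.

Factor the denominator: s*(s - 1)*(s + 1)*(s + 6)*(s**2 + 1).
Partial-fraction decomposition: (29*s + 48)/(74*(s**2 + 1)) - 219/(370*(s + 6)) + 9/(20*(s + 1)) + 1/(4*(s - 1)) - 1/(2*s).
Integrate each term; A/(s−a) gives A·log|s−a|; the (Bs+D)/(s²+p²) term gives a log and an atan.

-log(s)/2 + log(s - 1)/4 + 9*log(s + 1)/20 - 219*log(s + 6)/370 + 29*log(s**2 + 1)/148 + 24*atan(s)/37 + C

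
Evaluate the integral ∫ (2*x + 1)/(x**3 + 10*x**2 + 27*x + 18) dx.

Factor the denominator: (x + 1)*(x + 3)*(x + 6).
Partial-fraction decomposition: -11/(15*(x + 6)) + 5/(6*(x + 3)) - 1/(10*(x + 1)).
Integrate each term: A/(x−a) contributes A·log|x−a|.

-log(x + 1)/10 + 5*log(x + 3)/6 - 11*log(x + 6)/15 + C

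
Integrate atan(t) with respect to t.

Use integration by parts with u = arctan(t), dv = dt.
Then du = 1/(t**2 + 1) dt.

t*atan(t) - log(t**2 + 1)/2 + C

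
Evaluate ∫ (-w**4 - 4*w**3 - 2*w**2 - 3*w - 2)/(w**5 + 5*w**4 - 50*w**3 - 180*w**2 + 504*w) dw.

-log(w)/252 - 563*log(w - 6)/936 + log(w - 2)/9 + 61*log(w + 6)/72 - 1108*log(w + 7)/819 + C

Factor the denominator: w*(w - 6)*(w - 2)*(w + 6)*(w + 7).
Partial-fraction decomposition: -1108/(819*(w + 7)) + 61/(72*(w + 6)) + 1/(9*(w - 2)) - 563/(936*(w - 6)) - 1/(252*w).
Integrate each term: A/(w−a) contributes A·log|w−a|.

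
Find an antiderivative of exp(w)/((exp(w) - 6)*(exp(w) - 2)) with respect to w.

Let u = e^w, du = e^w dw.
The integral becomes ∫ du/((u-2)(u-6)); decompose into partial fractions.

log(exp(w) - 6)/4 - log(exp(w) - 2)/4 + C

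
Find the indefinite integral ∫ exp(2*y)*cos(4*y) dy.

exp(2*y)*sin(4*y)/5 + exp(2*y)*cos(4*y)/10 + C

Let I denote the integral. Integrate by parts with u = cos(4*y), dv = exp(2*y) dy, so v = exp(2*y)/2: I = exp(2*y)*cos(4*y)/2 + 2·∫ exp(2*y)*sin(4*y) dy.
Apply parts again with u = sin(4*y), dv = exp(2*y) dy: ∫ exp(2*y)*sin(4*y) dy = exp(2*y)*sin(4*y)/2 − 2·I. Substituting back brings back I: I = exp(2*y)*sin(4*y) + exp(2*y)*cos(4*y)/2 − 4·I.
Solving for I: (1 + 4)·I equals the remaining terms, so I = (1/5)·(exp(2*y)*sin(4*y) + exp(2*y)*cos(4*y)/2).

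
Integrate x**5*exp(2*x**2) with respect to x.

Let u = x², du = 2x dx; rewrite as (1/2)∫ u^2·exp(2u) du.
Now integrate by parts 2 times.

(2*x**4 - 2*x**2 + 1)*exp(2*x**2)/8 + C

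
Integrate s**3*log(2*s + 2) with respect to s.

s**4*log(2*s + 2)/4 - s**4/16 + s**3/12 - s**2/8 + s/4 - log(s + 1)/4 + C

Use integration by parts with u = log(2*s + 2), dv = s**3 ds.
Then du = 2/(2*s + 2) ds and v = s**4/4.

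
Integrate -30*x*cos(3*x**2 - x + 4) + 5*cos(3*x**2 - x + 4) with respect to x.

-5*sin(3*x**2 - x + 4) + C

Let u = 3*x**2 - x + 4, so du = (6*x - 1) dx.
Rewriting, the integral becomes -5·∫ cos(u) du = -5·sin(u).
Substituting back, u = 3*x**2 - x + 4.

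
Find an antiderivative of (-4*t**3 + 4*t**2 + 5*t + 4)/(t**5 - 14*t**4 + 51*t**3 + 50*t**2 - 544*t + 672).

-379*log(t - 7)/150 + 103*log(t - 4)/42 + log(t - 2)/50 + 19*log(t + 3)/350 - 4/(t - 4) + C

Factor the denominator: (t - 7)*(t - 4)**2*(t - 2)*(t + 3).
Partial-fraction decomposition: 19/(350*(t + 3)) + 1/(50*(t - 2)) + 103/(42*(t - 4)) + 4/(t - 4)**2 - 379/(150*(t - 7)).
Integrate each term; A/(t−a) gives A·log|t−a|; A/(t−a)² gives −A/(t−a).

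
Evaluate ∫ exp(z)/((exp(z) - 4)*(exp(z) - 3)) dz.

log(exp(z) - 4) - log(exp(z) - 3) + C

Let u = e^z, du = e^z dz.
The integral becomes ∫ du/((u-4)(u-3)); decompose into partial fractions.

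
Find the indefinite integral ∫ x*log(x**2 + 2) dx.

Let u = x**2 + 2, so du = (2*x) dx.
The integral becomes (1/2)·∫ log(u) du; integrate by parts with u′=log(u), dv′=du.

x**2*log(x**2 + 2)/2 - x**2/2 + log(x**2 + 2) + C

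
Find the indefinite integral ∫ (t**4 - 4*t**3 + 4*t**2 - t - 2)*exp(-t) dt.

Use integration by parts with u = t**4 - 4*t**3 + 4*t**2 - t - 2, dv = exp(-t) dt, so v = -exp(-t).
Apply parts 4 times (tabular method): alternate signs, differentiate u down to 0, integrate dv up.

(-t**4 - 4*t**2 - 7*t - 5)*exp(-t) + C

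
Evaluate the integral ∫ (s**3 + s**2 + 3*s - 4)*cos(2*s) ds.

Use integration by parts with u = s**3 + s**2 + 3*s - 4, dv = cos(2*s) ds, so v = sin(2*s)/2.
Apply parts 3 times (tabular method): alternate signs, differentiate u down to 0, integrate dv up.

s**3*sin(2*s)/2 + s**2*sin(2*s)/2 + 3*s**2*cos(2*s)/4 + 3*s*sin(2*s)/4 + s*cos(2*s)/2 - 9*sin(2*s)/4 + 3*cos(2*s)/8 + C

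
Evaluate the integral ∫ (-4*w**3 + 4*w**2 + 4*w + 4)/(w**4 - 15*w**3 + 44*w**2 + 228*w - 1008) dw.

-104*log(w - 7) + 2507*log(w - 6)/25 - 7*log(w + 4)/25 - 346/(5*w - 30) + C

Factor the denominator: (w - 7)*(w - 6)**2*(w + 4).
Partial-fraction decomposition: -7/(25*(w + 4)) + 2507/(25*(w - 6)) + 346/(5*(w - 6)**2) - 104/(w - 7).
Integrate each term; A/(w−a) gives A·log|w−a|; A/(w−a)² gives −A/(w−a).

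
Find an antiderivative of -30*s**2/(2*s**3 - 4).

Let u = 2*s**3 - 4, so du = (6*s**2) ds.
Rewriting, the integral becomes -5·∫ 1/u du = -5·log(u).
Substituting back, u = 2*s**3 - 4.

-5*log(2*s**3 - 4) + C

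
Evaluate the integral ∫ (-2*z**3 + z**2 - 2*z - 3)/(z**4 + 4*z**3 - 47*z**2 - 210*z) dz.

Factor the denominator: z*(z - 7)*(z + 5)*(z + 6).
Partial-fraction decomposition: -159/(26*(z + 6)) + 47/(10*(z + 5)) - 109/(182*(z - 7)) + 1/(70*z).
Integrate each term: A/(z−a) contributes A·log|z−a|.

log(z)/70 - 109*log(z - 7)/182 + 47*log(z + 5)/10 - 159*log(z + 6)/26 + C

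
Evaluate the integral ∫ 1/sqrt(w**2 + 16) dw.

log(w + sqrt(w**2 + 16)) + C

Substitute w = 4·tan(θ), so dw = 4·sec(θ)^2 dθ and the radical becomes sqrt(w**2 + 16) = 4·sec(θ) by the Pythagorean identity.
Integrate the resulting trig expression in θ, then back-substitute tan(θ) = w/4, sec(θ) = sqrt(w**2 + 16)/4 (absorbing any constant into C).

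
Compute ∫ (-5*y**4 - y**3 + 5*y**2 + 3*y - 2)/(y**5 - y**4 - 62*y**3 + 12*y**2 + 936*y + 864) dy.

-2357*log(y - 6)/882 - 4*log(y + 1)/735 + 23*log(y + 4)/12 - 763*log(y + 6)/180 + 325/(42*y - 252) + C

Factor the denominator: (y - 6)**2*(y + 1)*(y + 4)*(y + 6).
Partial-fraction decomposition: -763/(180*(y + 6)) + 23/(12*(y + 4)) - 4/(735*(y + 1)) - 2357/(882*(y - 6)) - 325/(42*(y - 6)**2).
Integrate each term; A/(y−a) gives A·log|y−a|; A/(y−a)² gives −A/(y−a).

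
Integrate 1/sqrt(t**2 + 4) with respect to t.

log(t + sqrt(t**2 + 4)) + C

Substitute t = 2·tan(θ), so dt = 2·sec(θ)^2 dθ and the radical becomes sqrt(t**2 + 4) = 2·sec(θ) by the Pythagorean identity.
Integrate the resulting trig expression in θ, then back-substitute tan(θ) = t/2, sec(θ) = sqrt(t**2 + 4)/2 (absorbing any constant into C).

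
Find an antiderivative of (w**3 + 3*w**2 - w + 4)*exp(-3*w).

Use integration by parts with u = w**3 + 3*w**2 - w + 4, dv = exp(-3*w) dw, so v = -exp(-3*w)/3.
Apply parts 3 times (tabular method): alternate signs, differentiate u down to 0, integrate dv up.

(-9*w**3 - 36*w**2 - 15*w - 41)*exp(-3*w)/27 + C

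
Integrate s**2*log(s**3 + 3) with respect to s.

s**3*log(s**3 + 3)/3 - s**3/3 + log(s**3 + 3) + C

Let u = s**3 + 3, so du = (3*s**2) ds.
The integral becomes (1/3)·∫ log(u) du; integrate by parts with u′=log(u), dv′=du.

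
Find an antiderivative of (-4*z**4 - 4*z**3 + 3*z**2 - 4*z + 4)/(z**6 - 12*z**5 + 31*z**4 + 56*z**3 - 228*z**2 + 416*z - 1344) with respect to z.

-10853*log(z - 7)/4770 + 24553*log(z - 4)/11025 + 173*log(z + 3)/6370 + 363*log(z**2 + 4)/34450 + 1191*atan(z/2)/17225 - 311/(105*z - 420) + C

Factor the denominator: (z - 7)*(z - 4)**2*(z + 3)*(z**2 + 4).
Partial-fraction decomposition: 3*(121*z + 794)/(17225*(z**2 + 4)) + 173/(6370*(z + 3)) + 24553/(11025*(z - 4)) + 311/(105*(z - 4)**2) - 10853/(4770*(z - 7)).
Integrate each term; A/(z−a) gives A·log|z−a|; the (Bz+D)/(z²+p²) term gives a log and an atan.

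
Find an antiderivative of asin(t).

Use integration by parts with u = arcsin(t), dv = dt.
Then du = 1/sqrt(-t**2 + 1) dt.

t*asin(t) + sqrt(-t**2 + 1) + C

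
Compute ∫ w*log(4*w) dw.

Use integration by parts with u = log(4*w), dv = w dw.
Then du = 1/w dw and v = w**2/2.

w**2*(log(w) + 2*log(2))/2 - w**2/4 + C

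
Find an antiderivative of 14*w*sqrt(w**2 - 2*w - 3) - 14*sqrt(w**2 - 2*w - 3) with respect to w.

14*(w**2 - 2*w - 3)**(3/2)/3 + C

Let u = w**2 - 2*w - 3, so du = (2*w - 2) dw.
Rewriting, the integral becomes 7·∫ √u du = 7·(2/3)u^(3/2).
Substituting back, u = w**2 - 2*w - 3.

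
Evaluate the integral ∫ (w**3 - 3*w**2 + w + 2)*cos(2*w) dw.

w**3*sin(2*w)/2 - 3*w**2*sin(2*w)/2 + 3*w**2*cos(2*w)/4 - w*sin(2*w)/4 - 3*w*cos(2*w)/2 + 7*sin(2*w)/4 - cos(2*w)/8 + C

Use integration by parts with u = w**3 - 3*w**2 + w + 2, dv = cos(2*w) dw, so v = sin(2*w)/2.
Apply parts 3 times (tabular method): alternate signs, differentiate u down to 0, integrate dv up.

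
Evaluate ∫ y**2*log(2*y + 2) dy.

y**3*log(2*y + 2)/3 - y**3/9 + y**2/6 - y/3 + log(y + 1)/3 + C

Use integration by parts with u = log(2*y + 2), dv = y**2 dy.
Then du = 2/(2*y + 2) dy and v = y**3/3.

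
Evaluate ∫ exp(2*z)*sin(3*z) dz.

2*exp(2*z)*sin(3*z)/13 - 3*exp(2*z)*cos(3*z)/13 + C

Let I denote the integral. Integrate by parts with u = sin(3*z), dv = exp(2*z) dz, so v = exp(2*z)/2: I = exp(2*z)*sin(3*z)/2 − (3/2)·∫ exp(2*z)*cos(3*z) dz.
Apply parts again with u = cos(3*z), dv = exp(2*z) dz: ∫ exp(2*z)*cos(3*z) dz = exp(2*z)*cos(3*z)/2 + (3/2)·I. Substituting back brings back I: I = exp(2*z)*sin(3*z)/2 - 3*exp(2*z)*cos(3*z)/4 − (9/4)·I.
Solving for I: (1 + 9/4)·I equals the remaining terms, so I = (4/13)·(exp(2*z)*sin(3*z)/2 - 3*exp(2*z)*cos(3*z)/4).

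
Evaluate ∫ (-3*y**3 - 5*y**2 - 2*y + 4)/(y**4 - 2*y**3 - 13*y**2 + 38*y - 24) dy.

Factor the denominator: (y - 3)*(y - 2)*(y - 1)*(y + 4).
Partial-fraction decomposition: -62/(105*(y + 4)) - 3/(5*(y - 1)) + 22/(3*(y - 2)) - 64/(7*(y - 3)).
Integrate each term: A/(y−a) contributes A·log|y−a|.

-64*log(y - 3)/7 + 22*log(y - 2)/3 - 3*log(y - 1)/5 - 62*log(y + 4)/105 + C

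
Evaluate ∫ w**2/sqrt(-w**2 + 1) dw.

-w*sqrt(-w**2 + 1)/2 + asin(w)/2 + C

Substitute w = sin(θ), so dw = cos(θ) dθ and the radical becomes sqrt(-w**2 + 1) = cos(θ) by the Pythagorean identity.
Integrate the resulting trig expression in θ, then back-substitute θ = asin(w), sin(θ) = w, cos(θ) = sqrt(-w**2 + 1) (absorbing any constant into C).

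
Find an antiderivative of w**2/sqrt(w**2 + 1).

Substitute w = tan(θ), so dw = sec(θ)^2 dθ and the radical becomes sqrt(w**2 + 1) = sec(θ) by the Pythagorean identity.
Integrate the resulting trig expression in θ, then back-substitute tan(θ) = w, sec(θ) = sqrt(w**2 + 1) (absorbing any constant into C).

w*sqrt(w**2 + 1)/2 - log(w + sqrt(w**2 + 1))/2 + C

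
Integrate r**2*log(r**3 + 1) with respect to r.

r**3*log(r**3 + 1)/3 - r**3/3 + log(r**3 + 1)/3 + C

Let u = r**3 + 1, so du = (3*r**2) dr.
The integral becomes (1/3)·∫ log(u) du; integrate by parts with u′=log(u), dv′=du.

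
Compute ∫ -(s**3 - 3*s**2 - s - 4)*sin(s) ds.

s**3*cos(s) - 3*s**2*sin(s) - 3*s**2*cos(s) + 6*s*sin(s) - 7*s*cos(s) + 7*sin(s) + 2*cos(s) + C

Use integration by parts with u = s**3 - 3*s**2 - s - 4, dv = -sin(s) ds, so v = cos(s).
Apply parts 3 times (tabular method): alternate signs, differentiate u down to 0, integrate dv up.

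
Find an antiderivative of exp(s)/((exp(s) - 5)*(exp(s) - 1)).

log(exp(s) - 5)/4 - log(exp(s) - 1)/4 + C

Let u = e^s, du = e^s ds.
The integral becomes ∫ du/((u-5)(u-1)); decompose into partial fractions.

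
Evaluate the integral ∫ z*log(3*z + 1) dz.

Use integration by parts with u = log(3*z + 1), dv = z dz.
Then du = 3/(3*z + 1) dz and v = z**2/2.

z**2*log(3*z + 1)/2 - z**2/4 + z/6 - log(3*z + 1)/18 + C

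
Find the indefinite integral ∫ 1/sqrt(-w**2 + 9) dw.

asin(w/3) + C

Substitute w = 3·sin(θ), so dw = 3·cos(θ) dθ and the radical becomes sqrt(-w**2 + 9) = 3·cos(θ) by the Pythagorean identity.
Integrate the resulting trig expression in θ, then back-substitute θ = asin(w/3), sin(θ) = w/3, cos(θ) = sqrt(-w**2 + 9)/3 (absorbing any constant into C).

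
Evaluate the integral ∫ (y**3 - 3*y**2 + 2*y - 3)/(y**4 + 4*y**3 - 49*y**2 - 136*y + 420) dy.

9*log(y - 6)/44 + log(y - 2)/84 - 213*log(y + 5)/154 + 13*log(y + 7)/6 + C

Factor the denominator: (y - 6)*(y - 2)*(y + 5)*(y + 7).
Partial-fraction decomposition: 13/(6*(y + 7)) - 213/(154*(y + 5)) + 1/(84*(y - 2)) + 9/(44*(y - 6)).
Integrate each term: A/(y−a) contributes A·log|y−a|.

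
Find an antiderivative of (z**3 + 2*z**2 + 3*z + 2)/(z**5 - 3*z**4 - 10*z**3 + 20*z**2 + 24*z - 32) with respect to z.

Factor the denominator: (z - 4)*(z - 2)*(z - 1)*(z + 2)**2.
Partial-fraction decomposition: -1/(18*(z + 2)) + 1/(18*(z + 2)**2) + 8/(27*(z - 1)) - 3/(4*(z - 2)) + 55/(108*(z - 4)).
Integrate each term; A/(z−a) gives A·log|z−a|; A/(z−a)² gives −A/(z−a).

55*log(z - 4)/108 - 3*log(z - 2)/4 + 8*log(z - 1)/27 - log(z + 2)/18 - 1/(18*z + 36) + C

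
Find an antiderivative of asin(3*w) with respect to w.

Use integration by parts with u = arcsin(3*w), dv = dw.
Then du = 3/sqrt(-9*w**2 + 1) dw.

w*asin(3*w) + sqrt(-9*w**2 + 1)/3 + C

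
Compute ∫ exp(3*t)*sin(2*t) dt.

Let I denote the integral. Integrate by parts with u = sin(2*t), dv = exp(3*t) dt, so v = exp(3*t)/3: I = exp(3*t)*sin(2*t)/3 − (2/3)·∫ exp(3*t)*cos(2*t) dt.
Apply parts again with u = cos(2*t), dv = exp(3*t) dt: ∫ exp(3*t)*cos(2*t) dt = exp(3*t)*cos(2*t)/3 + (2/3)·I. Substituting back brings back I: I = exp(3*t)*sin(2*t)/3 - 2*exp(3*t)*cos(2*t)/9 − (4/9)·I.
Solving for I: (1 + 4/9)·I equals the remaining terms, so I = (9/13)·(exp(3*t)*sin(2*t)/3 - 2*exp(3*t)*cos(2*t)/9).

3*exp(3*t)*sin(2*t)/13 - 2*exp(3*t)*cos(2*t)/13 + C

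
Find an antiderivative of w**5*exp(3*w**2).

(9*w**4 - 6*w**2 + 2)*exp(3*w**2)/54 + C

Let u = w², du = 2w dw; rewrite as (1/2)∫ u^2·exp(3u) du.
Now integrate by parts 2 times.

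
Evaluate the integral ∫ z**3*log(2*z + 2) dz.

Use integration by parts with u = log(2*z + 2), dv = z**3 dz.
Then du = 2/(2*z + 2) dz and v = z**4/4.

z**4*log(2*z + 2)/4 - z**4/16 + z**3/12 - z**2/8 + z/4 - log(z + 1)/4 + C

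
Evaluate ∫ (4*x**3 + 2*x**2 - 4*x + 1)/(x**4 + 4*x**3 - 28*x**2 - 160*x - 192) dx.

Factor the denominator: (x - 6)*(x + 2)*(x + 4)**2.
Partial-fraction decomposition: 239/(100*(x + 4)) - 207/(20*(x + 4)**2) + 15/(32*(x + 2)) + 913/(800*(x - 6)).
Integrate each term; A/(x−a) gives A·log|x−a|; A/(x−a)² gives −A/(x−a).

913*log(x - 6)/800 + 15*log(x + 2)/32 + 239*log(x + 4)/100 + 207/(20*x + 80) + C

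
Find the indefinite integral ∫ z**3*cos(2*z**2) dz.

Let u = z², du = 2z dz; rewrite as (1/2)∫ u^1·cos(2u) du.
Now integrate by parts 1 time.

z**2*sin(2*z**2)/4 + cos(2*z**2)/8 + C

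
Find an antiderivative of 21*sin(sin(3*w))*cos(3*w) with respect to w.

-7*cos(sin(3*w)) + C

Let u = sin(3*w), so du = (3*cos(3*w)) dw.
Rewriting, the integral becomes 7·∫ sin(u) du = 7·-cos(u).
Substituting back, u = sin(3*w).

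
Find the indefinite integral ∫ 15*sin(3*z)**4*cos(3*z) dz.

sin(3*z)**5 + C

Let u = sin(3*z), so du = (3*cos(3*z)) dz.
Rewriting, the integral becomes 5·∫ u^4 du = 5·u^5/5.
Substituting back, u = sin(3*z).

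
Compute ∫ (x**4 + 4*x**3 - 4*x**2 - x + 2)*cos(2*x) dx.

Use integration by parts with u = x**4 + 4*x**3 - 4*x**2 - x + 2, dv = cos(2*x) dx, so v = sin(2*x)/2.
Apply parts 4 times (tabular method): alternate signs, differentiate u down to 0, integrate dv up.

x**4*sin(2*x)/2 + 2*x**3*sin(2*x) + x**3*cos(2*x) - 7*x**2*sin(2*x)/2 + 3*x**2*cos(2*x) - 7*x*sin(2*x)/2 - 7*x*cos(2*x)/2 + 11*sin(2*x)/4 - 7*cos(2*x)/4 + C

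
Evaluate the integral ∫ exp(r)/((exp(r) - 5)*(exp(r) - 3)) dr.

log(exp(r) - 5)/2 - log(exp(r) - 3)/2 + C

Let u = e^r, du = e^r dr.
The integral becomes ∫ du/((u-3)(u-5)); decompose into partial fractions.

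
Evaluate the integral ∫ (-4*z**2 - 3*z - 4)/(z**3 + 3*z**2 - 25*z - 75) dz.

-119*log(z - 5)/80 + 31*log(z + 3)/16 - 89*log(z + 5)/20 + C

Factor the denominator: (z - 5)*(z + 3)*(z + 5).
Partial-fraction decomposition: -89/(20*(z + 5)) + 31/(16*(z + 3)) - 119/(80*(z - 5)).
Integrate each term: A/(z−a) contributes A·log|z−a|.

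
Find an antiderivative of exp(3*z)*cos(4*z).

4*exp(3*z)*sin(4*z)/25 + 3*exp(3*z)*cos(4*z)/25 + C

Let I denote the integral. Integrate by parts with u = cos(4*z), dv = exp(3*z) dz, so v = exp(3*z)/3: I = exp(3*z)*cos(4*z)/3 + (4/3)·∫ exp(3*z)*sin(4*z) dz.
Apply parts again with u = sin(4*z), dv = exp(3*z) dz: ∫ exp(3*z)*sin(4*z) dz = exp(3*z)*sin(4*z)/3 − (4/3)·I. Substituting back brings back I: I = 4*exp(3*z)*sin(4*z)/9 + exp(3*z)*cos(4*z)/3 − (16/9)·I.
Solving for I: (1 + 16/9)·I equals the remaining terms, so I = (9/25)·(4*exp(3*z)*sin(4*z)/9 + exp(3*z)*cos(4*z)/3).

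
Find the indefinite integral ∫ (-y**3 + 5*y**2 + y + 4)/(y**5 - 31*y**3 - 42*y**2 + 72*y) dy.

Factor the denominator: y*(y - 6)*(y - 1)*(y + 3)*(y + 4).
Partial-fraction decomposition: 18/(25*(y + 4)) - 73/(108*(y + 3)) - 9/(100*(y - 1)) - 13/(1350*(y - 6)) + 1/(18*y).
Integrate each term: A/(y−a) contributes A·log|y−a|.

log(y)/18 - 13*log(y - 6)/1350 - 9*log(y - 1)/100 - 73*log(y + 3)/108 + 18*log(y + 4)/25 + C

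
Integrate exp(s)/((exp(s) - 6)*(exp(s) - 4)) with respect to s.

log(exp(s) - 6)/2 - log(exp(s) - 4)/2 + C

Let u = e^s, du = e^s ds.
The integral becomes ∫ du/((u-4)(u-6)); decompose into partial fractions.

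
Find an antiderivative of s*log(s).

Use integration by parts with u = log(s), dv = s ds.
Then du = 1/s ds and v = s**2/2.

s**2*log(s)/2 - s**2/4 + C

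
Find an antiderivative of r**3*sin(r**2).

Let u = r², du = 2r dr; rewrite as (1/2)∫ u^1·sin(1u) du.
Now integrate by parts 1 time.

-r**2*cos(r**2)/2 + sin(r**2)/2 + C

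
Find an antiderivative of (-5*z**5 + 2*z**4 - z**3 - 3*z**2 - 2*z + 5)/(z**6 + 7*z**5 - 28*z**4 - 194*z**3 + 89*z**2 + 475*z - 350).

Factor the denominator: (z - 5)*(z - 1)**2*(z + 2)*(z + 5)*(z + 7).
Partial-fraction decomposition: -7421/(640*(z + 7)) + 847/(108*(z + 5)) - 197/(945*(z + 2)) + 53/(1152*(z - 1)) + 1/(144*(z - 1)**2) - 243/(224*(z - 5)).
Integrate each term; A/(z−a) gives A·log|z−a|; A/(z−a)² gives −A/(z−a).

-243*log(z - 5)/224 + 53*log(z - 1)/1152 - 197*log(z + 2)/945 + 847*log(z + 5)/108 - 7421*log(z + 7)/640 - 1/(144*z - 144) + C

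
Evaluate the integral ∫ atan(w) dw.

Use integration by parts with u = arctan(w), dv = dw.
Then du = 1/(w**2 + 1) dw.

w*atan(w) - log(w**2 + 1)/2 + C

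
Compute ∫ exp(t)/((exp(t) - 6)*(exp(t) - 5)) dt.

Let u = e^t, du = e^t dt.
The integral becomes ∫ du/((u-6)(u-5)); decompose into partial fractions.

log(exp(t) - 6) - log(exp(t) - 5) + C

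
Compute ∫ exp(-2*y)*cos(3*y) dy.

Let I denote the integral. Integrate by parts with u = cos(3*y), dv = exp(-2*y) dy, so v = -exp(-2*y)/2: I = -exp(-2*y)*cos(3*y)/2 − (3/2)·∫ exp(-2*y)*sin(3*y) dy.
Apply parts again with u = sin(3*y), dv = exp(-2*y) dy: ∫ exp(-2*y)*sin(3*y) dy = -exp(-2*y)*sin(3*y)/2 + (3/2)·I. Substituting back brings back I: I = 3*exp(-2*y)*sin(3*y)/4 - exp(-2*y)*cos(3*y)/2 − (9/4)·I.
Solving for I: (1 + 9/4)·I equals the remaining terms, so I = (4/13)·(3*exp(-2*y)*sin(3*y)/4 - exp(-2*y)*cos(3*y)/2).

3*exp(-2*y)*sin(3*y)/13 - 2*exp(-2*y)*cos(3*y)/13 + C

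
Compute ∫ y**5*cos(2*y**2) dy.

Let u = y², du = 2y dy; rewrite as (1/2)∫ u^2·cos(2u) du.
Now integrate by parts 2 times.

y**4*sin(2*y**2)/4 + y**2*cos(2*y**2)/4 - sin(2*y**2)/8 + C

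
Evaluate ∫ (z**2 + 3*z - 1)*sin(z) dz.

Use integration by parts with u = z**2 + 3*z - 1, dv = sin(z) dz, so v = -cos(z).
Apply parts 2 times (tabular method): alternate signs, differentiate u down to 0, integrate dv up.

-z**2*cos(z) + 2*z*sin(z) - 3*z*cos(z) + 3*sin(z) + 3*cos(z) + C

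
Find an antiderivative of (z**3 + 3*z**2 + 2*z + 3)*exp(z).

Use integration by parts with u = z**3 + 3*z**2 + 2*z + 3, dv = exp(z) dz, so v = exp(z).
Apply parts 3 times (tabular method): alternate signs, differentiate u down to 0, integrate dv up.

(z**3 + 2*z + 1)*exp(z) + C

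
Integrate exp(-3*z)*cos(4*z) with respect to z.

Let I denote the integral. Integrate by parts with u = cos(4*z), dv = exp(-3*z) dz, so v = -exp(-3*z)/3: I = -exp(-3*z)*cos(4*z)/3 − (4/3)·∫ exp(-3*z)*sin(4*z) dz.
Apply parts again with u = sin(4*z), dv = exp(-3*z) dz: ∫ exp(-3*z)*sin(4*z) dz = -exp(-3*z)*sin(4*z)/3 + (4/3)·I. Substituting back brings back I: I = 4*exp(-3*z)*sin(4*z)/9 - exp(-3*z)*cos(4*z)/3 − (16/9)·I.
Solving for I: (1 + 16/9)·I equals the remaining terms, so I = (9/25)·(4*exp(-3*z)*sin(4*z)/9 - exp(-3*z)*cos(4*z)/3).

4*exp(-3*z)*sin(4*z)/25 - 3*exp(-3*z)*cos(4*z)/25 + C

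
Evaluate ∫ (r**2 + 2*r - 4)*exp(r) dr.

(r**2 - 4)*exp(r) + C

Use integration by parts with u = r**2 + 2*r - 4, dv = exp(r) dr, so v = exp(r).
Apply parts 2 times (tabular method): alternate signs, differentiate u down to 0, integrate dv up.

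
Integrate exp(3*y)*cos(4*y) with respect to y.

Let I denote the integral. Integrate by parts with u = cos(4*y), dv = exp(3*y) dy, so v = exp(3*y)/3: I = exp(3*y)*cos(4*y)/3 + (4/3)·∫ exp(3*y)*sin(4*y) dy.
Apply parts again with u = sin(4*y), dv = exp(3*y) dy: ∫ exp(3*y)*sin(4*y) dy = exp(3*y)*sin(4*y)/3 − (4/3)·I. Substituting back brings back I: I = 4*exp(3*y)*sin(4*y)/9 + exp(3*y)*cos(4*y)/3 − (16/9)·I.
Solving for I: (1 + 16/9)·I equals the remaining terms, so I = (9/25)·(4*exp(3*y)*sin(4*y)/9 + exp(3*y)*cos(4*y)/3).

4*exp(3*y)*sin(4*y)/25 + 3*exp(3*y)*cos(4*y)/25 + C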